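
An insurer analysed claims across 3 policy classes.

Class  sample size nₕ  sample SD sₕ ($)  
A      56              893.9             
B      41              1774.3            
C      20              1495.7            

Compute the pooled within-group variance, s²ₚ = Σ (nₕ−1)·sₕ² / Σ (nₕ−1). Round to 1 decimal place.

1862973.8

A: (56−1)·893.9² = 55·799057.21 = 43948146.55
B: (41−1)·1774.3² = 40·3148140.49 = 125925619.6
C: (20−1)·1495.7² = 19·2237118.49 = 42505251.31
Numerator = 212379017.46; denominator = Σ(nₕ−1) = 114.
s²ₚ = 212379017.46/114 = 1862973.837... → 1862973.8.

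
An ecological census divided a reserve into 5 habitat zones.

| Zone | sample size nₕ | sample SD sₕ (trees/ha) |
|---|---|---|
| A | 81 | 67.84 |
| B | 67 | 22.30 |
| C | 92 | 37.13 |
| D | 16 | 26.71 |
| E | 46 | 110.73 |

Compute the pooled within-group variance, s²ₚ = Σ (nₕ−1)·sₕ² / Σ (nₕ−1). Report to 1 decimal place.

Degrees of freedom: 80 + 66 + 91 + 15 + 45 = 297.
Σ(nₕ−1)sₕ² = 80·4602.2656 + 66·497.29 + 91·1378.6369 + 15·713.4241 + 45·12261.1329 = 1088910.6879.
s²ₚ = 1088910.6879 / 297 = 3666.366... → 3666.4.

3666.4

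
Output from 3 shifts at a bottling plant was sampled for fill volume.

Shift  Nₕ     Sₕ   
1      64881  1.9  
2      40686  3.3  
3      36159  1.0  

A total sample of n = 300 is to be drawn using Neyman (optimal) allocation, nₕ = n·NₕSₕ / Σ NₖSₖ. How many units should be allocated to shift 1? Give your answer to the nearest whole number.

Σ NₕSₕ = 64881·1.9 + 40686·3.3 + 36159·1.0 = 293696.7.
Share for 1: 123273.9/293696.7 = 0.41973.
n_1 = 300 × 0.41973 = 125.920... → 126.

126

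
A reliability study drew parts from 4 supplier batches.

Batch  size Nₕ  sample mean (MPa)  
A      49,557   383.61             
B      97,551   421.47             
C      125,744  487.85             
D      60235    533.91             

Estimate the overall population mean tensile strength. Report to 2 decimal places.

461.23

x̄_st = (Σ Nₕx̄ₕ) / (Σ Nₕ) = (49557·383.61 + 97551·421.47 + 125744·487.85 + 60235·533.91) / 333087
= 153629659.99 / 333087 = 461.2298... → 461.23.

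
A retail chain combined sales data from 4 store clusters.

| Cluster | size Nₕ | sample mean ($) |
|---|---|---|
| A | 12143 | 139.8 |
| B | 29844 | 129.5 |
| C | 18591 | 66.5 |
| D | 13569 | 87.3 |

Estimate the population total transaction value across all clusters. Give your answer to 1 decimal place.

A: 12143·139.8 = 1697591.4
B: 29844·129.5 = 3864798
C: 18591·66.5 = 1236301.5
D: 13569·87.3 = 1184573.7
τ̂ = Σ Nₕx̄ₕ = 7983264.6.

7983264.6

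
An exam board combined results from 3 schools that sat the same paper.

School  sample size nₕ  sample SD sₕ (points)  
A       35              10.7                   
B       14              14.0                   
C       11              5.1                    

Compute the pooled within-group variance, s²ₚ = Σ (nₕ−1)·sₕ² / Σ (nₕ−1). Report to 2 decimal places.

Degrees of freedom: 34 + 13 + 10 = 57.
Σ(nₕ−1)sₕ² = 34·114.49 + 13·196 + 10·26.01 = 6700.76.
s²ₚ = 6700.76 / 57 = 117.5572... → 117.56.

117.56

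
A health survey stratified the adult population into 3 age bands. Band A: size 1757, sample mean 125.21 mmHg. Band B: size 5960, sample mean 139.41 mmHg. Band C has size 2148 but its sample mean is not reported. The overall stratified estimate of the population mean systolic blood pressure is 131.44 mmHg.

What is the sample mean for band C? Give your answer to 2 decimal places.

114.42

N = 1757 + 5960 + 2148 = 9865.
Overall total = μ·N = 131.44·9865 = 1296655.6.
Subtract the known strata: 1757·125.21 + 5960·139.41 = 1050877.57.
Remaining total for band C: 1296655.6 − 1050877.57 = 245778.03.
Divide by its size: 245778.03 / 2148 = 114.4218... → 114.42.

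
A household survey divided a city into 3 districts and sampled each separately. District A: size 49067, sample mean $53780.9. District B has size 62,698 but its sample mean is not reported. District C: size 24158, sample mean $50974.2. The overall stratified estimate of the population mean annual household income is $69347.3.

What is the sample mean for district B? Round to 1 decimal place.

88608.7

N = 49067 + 62698 + 24158 = 135923.
Overall total = μ·N = 69347.3·135923 = 9425893057.9.
Subtract the known strata: 49067·53780.9 + 24158·50974.2 = 3870302143.9.
Remaining total for district B: 9425893057.9 − 3870302143.9 = 5555590914.
Divide by its size: 5555590914 / 62698 = 88608.742... → 88608.7.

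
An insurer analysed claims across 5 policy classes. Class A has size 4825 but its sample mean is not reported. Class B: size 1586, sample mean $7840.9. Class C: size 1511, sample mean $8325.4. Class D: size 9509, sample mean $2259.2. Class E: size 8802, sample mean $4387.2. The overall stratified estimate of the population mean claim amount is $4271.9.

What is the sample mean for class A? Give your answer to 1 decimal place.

Σ Nₕx̄ₕ = N·μ, so 4825·x̄_A = 26233·4271.9 − (1586·7840.9 + 1511·8325.4 + 9509·2259.2 + 8802·4387.2).
= 112064752.7 − 85114214 = 26950538.7.
x̄_A = 26950538.7 / 4825 = 5585.604... → 5585.6.

5585.6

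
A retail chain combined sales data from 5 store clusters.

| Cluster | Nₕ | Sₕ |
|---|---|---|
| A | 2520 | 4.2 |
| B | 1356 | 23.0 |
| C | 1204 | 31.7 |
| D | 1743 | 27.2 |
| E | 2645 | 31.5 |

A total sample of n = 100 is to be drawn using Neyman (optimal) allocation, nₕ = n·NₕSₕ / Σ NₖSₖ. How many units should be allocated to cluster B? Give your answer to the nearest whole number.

15

A: NₕSₕ = 2520·4.2 = 10584
B: NₕSₕ = 1356·23.0 = 31188
C: NₕSₕ = 1204·31.7 = 38166.8
D: NₕSₕ = 1743·27.2 = 47409.6
E: NₕSₕ = 2645·31.5 = 83317.5
Σ NₕSₕ = 210665.9.
n_B = 100·31188/210665.9 = 14.804... → 15.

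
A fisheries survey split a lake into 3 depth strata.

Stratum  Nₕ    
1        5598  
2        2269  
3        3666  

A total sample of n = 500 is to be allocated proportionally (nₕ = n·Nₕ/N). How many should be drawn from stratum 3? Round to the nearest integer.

Share of stratum 3 = 3666/11533 = 0.31787.
Allocate 500 × 0.31787 = 158.935... → 159.

159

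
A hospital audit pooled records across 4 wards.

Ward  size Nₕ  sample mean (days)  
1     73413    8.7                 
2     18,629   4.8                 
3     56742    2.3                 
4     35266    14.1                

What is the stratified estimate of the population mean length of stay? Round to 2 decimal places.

7.37

x̄_st = (Σ Nₕx̄ₕ) / (Σ Nₕ) = (73413·8.7 + 18629·4.8 + 56742·2.3 + 35266·14.1) / 184050
= 1355869.5 / 184050 = 7.3669... → 7.37.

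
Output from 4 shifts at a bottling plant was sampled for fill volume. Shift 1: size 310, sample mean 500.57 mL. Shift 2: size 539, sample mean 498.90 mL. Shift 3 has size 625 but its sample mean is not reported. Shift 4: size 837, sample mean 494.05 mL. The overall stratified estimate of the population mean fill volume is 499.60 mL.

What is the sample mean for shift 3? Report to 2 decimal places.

N = 310 + 539 + 625 + 837 = 2311.
Overall total = μ·N = 499.60·2311 = 1154575.6.
Subtract the known strata: 310·500.57 + 539·498.90 + 837·494.05 = 837603.65.
Remaining total for shift 3: 1154575.6 − 837603.65 = 316971.95.
Divide by its size: 316971.95 / 625 = 507.1551... → 507.16.

507.16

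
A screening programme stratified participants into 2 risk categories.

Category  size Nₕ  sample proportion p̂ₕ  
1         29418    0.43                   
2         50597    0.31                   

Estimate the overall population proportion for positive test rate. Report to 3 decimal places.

Wₕ = Nₕ/N with N = 80015: 0.3677, 0.6323.
p̂_st = 0.3677·0.43 + 0.6323·0.31 ≈ 0.35412... → 0.354.

0.354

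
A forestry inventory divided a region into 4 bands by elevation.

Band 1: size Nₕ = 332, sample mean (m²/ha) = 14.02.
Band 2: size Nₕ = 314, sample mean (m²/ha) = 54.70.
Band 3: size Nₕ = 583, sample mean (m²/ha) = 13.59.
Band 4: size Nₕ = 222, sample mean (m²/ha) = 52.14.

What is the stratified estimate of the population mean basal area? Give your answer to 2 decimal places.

28.48

x̄_st = (Σ Nₕx̄ₕ) / (Σ Nₕ) = (332·14.02 + 314·54.70 + 583·13.59 + 222·52.14) / 1451
= 41328.49 / 1451 = 28.4828... → 28.48.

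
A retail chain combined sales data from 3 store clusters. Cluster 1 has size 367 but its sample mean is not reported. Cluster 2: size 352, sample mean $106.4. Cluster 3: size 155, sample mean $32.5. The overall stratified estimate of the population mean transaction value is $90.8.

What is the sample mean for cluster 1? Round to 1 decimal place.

100.5

N = 367 + 352 + 155 = 874.
Overall total = μ·N = 90.8·874 = 79359.2.
Subtract the known strata: 352·106.4 + 155·32.5 = 42490.3.
Remaining total for cluster 1: 79359.2 − 42490.3 = 36868.9.
Divide by its size: 36868.9 / 367 = 100.460... → 100.5.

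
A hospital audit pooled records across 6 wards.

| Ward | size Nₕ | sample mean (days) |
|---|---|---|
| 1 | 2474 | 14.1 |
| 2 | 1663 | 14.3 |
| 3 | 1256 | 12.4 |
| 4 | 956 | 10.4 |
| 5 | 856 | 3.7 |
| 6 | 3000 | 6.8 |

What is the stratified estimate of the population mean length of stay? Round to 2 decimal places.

x̄_st = (Σ Nₕx̄ₕ) / (Σ Nₕ) = (2474·14.1 + 1663·14.3 + 1256·12.4 + 956·10.4 + 856·3.7 + 3000·6.8) / 10205
= 107748.3 / 10205 = 10.5584... → 10.56.

10.56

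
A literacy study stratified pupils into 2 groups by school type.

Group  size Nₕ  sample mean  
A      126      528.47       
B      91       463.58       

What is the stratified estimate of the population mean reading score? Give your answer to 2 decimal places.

501.26

N = 126 + 91 = 217.
Overall mean = Σ (Nₕ/N)·x̄ₕ — weight by population share, not a simple average.
Σ Nₕx̄ₕ = 126·528.47 + 91·463.58 = 66587.22 + 42185.78 = 108773.
Divide by N: 108773 / 217 = 501.2581... → 501.26.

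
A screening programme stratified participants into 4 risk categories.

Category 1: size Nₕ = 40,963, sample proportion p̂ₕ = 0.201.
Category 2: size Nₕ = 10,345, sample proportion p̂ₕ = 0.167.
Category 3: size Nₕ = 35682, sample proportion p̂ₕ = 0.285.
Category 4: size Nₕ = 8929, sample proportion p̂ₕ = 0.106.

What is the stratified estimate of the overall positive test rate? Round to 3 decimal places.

Wₕ = Nₕ/N with N = 95919: 0.4271, 0.1079, 0.3720, 0.0931.
p̂_st = 0.4271·0.201 + 0.1079·0.167 + 0.3720·0.285 + 0.0931·0.106 ≈ 0.21974... → 0.220.

0.220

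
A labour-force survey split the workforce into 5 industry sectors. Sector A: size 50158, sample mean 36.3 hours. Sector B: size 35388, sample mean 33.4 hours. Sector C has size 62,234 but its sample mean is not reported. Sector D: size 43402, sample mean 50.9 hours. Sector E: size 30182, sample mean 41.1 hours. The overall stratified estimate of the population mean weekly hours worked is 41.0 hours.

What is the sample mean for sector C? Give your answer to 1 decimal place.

N = 50158 + 35388 + 62234 + 43402 + 30182 = 221364.
Overall total = μ·N = 41.0·221364 = 9075924.
Subtract the known strata: 50158·36.3 + 35388·33.4 + 43402·50.9 + 30182·41.1 = 6452336.6.
Remaining total for sector C: 9075924 − 6452336.6 = 2623587.4.
Divide by its size: 2623587.4 / 62234 = 42.157... → 42.2.

42.2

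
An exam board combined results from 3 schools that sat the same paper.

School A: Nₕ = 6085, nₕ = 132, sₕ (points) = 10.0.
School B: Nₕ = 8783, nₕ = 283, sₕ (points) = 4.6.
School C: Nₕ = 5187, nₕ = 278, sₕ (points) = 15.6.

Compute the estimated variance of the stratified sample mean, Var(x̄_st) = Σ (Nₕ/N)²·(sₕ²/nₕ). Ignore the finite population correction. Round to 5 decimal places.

0.14264

N = 20055; Wₕ = Nₕ/N.
school A: (6085/20055)²·10.0²/132 = 0.06974321
school B: (8783/20055)²·4.6²/283 = 0.01434068
school C: (5187/20055)²·15.6²/278 = 0.05855872
Sum = 0.14264260 → 0.14264.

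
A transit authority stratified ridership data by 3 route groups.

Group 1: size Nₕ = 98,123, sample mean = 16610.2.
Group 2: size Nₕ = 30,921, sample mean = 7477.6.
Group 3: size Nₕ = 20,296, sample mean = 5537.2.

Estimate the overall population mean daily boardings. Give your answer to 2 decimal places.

13214.41

N = 98123 + 30921 + 20296 = 149340.
Overall mean = Σ (Nₕ/N)·x̄ₕ — weight by population share, not a simple average.
Σ Nₕx̄ₕ = 98123·16610.2 + 30921·7477.6 + 20296·5537.2 = 1629842654.6 + 231214869.6 + 112383011.2 = 1973440535.4.
Divide by N: 1973440535.4 / 149340 = 13214.4137... → 13214.41.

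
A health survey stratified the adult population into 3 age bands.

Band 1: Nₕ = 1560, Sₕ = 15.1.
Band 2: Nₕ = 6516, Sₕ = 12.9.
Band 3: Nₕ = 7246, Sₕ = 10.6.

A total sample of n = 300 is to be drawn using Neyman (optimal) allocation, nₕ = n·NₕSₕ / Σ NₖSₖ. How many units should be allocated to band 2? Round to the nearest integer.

137

Σ NₕSₕ = 1560·15.1 + 6516·12.9 + 7246·10.6 = 184420.
Share for 2: 84056.4/184420 = 0.45579.
n_2 = 300 × 0.45579 = 136.736... → 137.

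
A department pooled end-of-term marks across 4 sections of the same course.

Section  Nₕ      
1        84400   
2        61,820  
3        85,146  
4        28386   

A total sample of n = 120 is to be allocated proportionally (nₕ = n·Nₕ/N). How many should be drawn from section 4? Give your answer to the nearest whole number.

13

N = 84400 + 61820 + 85146 + 28386 = 259752.
n_4 = 120·28386/259752 = 13.114... → 13.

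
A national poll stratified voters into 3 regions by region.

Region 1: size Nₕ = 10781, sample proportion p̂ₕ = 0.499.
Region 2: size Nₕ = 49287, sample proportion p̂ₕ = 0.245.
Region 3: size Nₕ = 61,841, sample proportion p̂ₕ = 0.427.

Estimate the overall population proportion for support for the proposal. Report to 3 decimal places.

0.360

Wₕ = Nₕ/N with N = 121909: 0.0884, 0.4043, 0.5073.
p̂_st = 0.0884·0.499 + 0.4043·0.245 + 0.5073·0.427 ≈ 0.35979... → 0.360.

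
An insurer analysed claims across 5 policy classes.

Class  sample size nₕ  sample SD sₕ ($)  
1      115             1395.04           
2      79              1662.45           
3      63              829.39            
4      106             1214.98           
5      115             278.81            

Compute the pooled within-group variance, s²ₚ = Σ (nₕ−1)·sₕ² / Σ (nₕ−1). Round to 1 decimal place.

1361396.7

1: (115−1)·1395.04² = 114·1946136.6016 = 221859572.5824
2: (79−1)·1662.45² = 78·2763740.0025 = 215571720.195
3: (63−1)·829.39² = 62·687887.7721 = 42649041.8702
4: (106−1)·1214.98² = 105·1476176.4004 = 154998522.042
5: (115−1)·278.81² = 114·77735.0161 = 8861791.8354
Numerator = 643940648.525; denominator = Σ(nₕ−1) = 473.
s²ₚ = 643940648.525/473 = 1361396.720... → 1361396.7.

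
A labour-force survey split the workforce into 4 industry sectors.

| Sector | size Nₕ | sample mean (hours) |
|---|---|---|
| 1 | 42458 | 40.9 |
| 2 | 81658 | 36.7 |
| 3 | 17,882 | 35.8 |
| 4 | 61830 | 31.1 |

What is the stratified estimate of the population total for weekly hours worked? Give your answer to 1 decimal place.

1: 42458·40.9 = 1736532.2
2: 81658·36.7 = 2996848.6
3: 17882·35.8 = 640175.6
4: 61830·31.1 = 1922913
τ̂ = Σ Nₕx̄ₕ = 7296469.4.

7296469.4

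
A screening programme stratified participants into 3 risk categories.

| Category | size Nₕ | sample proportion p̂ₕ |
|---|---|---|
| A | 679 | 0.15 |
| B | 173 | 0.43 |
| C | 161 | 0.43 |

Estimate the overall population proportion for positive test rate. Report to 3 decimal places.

Wₕ = Nₕ/N with N = 1013: 0.6703, 0.1708, 0.1589.
p̂_st = 0.6703·0.15 + 0.1708·0.43 + 0.1589·0.43 ≈ 0.24232... → 0.242.

0.242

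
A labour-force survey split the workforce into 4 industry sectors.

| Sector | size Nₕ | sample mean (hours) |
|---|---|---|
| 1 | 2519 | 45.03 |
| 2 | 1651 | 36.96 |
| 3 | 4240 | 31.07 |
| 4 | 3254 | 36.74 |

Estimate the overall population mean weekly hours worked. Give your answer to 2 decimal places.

N = 2519 + 1651 + 4240 + 3254 = 11664.
Weight each subgroup mean by Nₕ/N and sum.
Σ Nₕx̄ₕ = 2519·45.03 + 1651·36.96 + 4240·31.07 + 3254·36.74 = 113430.57 + 61020.96 + 131736.8 + 119551.96 = 425740.29.
Divide by N: 425740.29 / 11664 = 36.5004... → 36.50.

36.50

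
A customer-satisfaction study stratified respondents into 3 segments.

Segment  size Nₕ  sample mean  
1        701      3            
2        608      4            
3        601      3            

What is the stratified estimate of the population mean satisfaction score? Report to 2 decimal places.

3.32

N = 1910; weights Wₕ = Nₕ/N = (0.3670, 0.3183, 0.3147).
x̄_st = Σ Wₕ·x̄ₕ = 0.3670·3 + 0.3183·4 + 0.3147·3 ≈ 3.3183...
→ 3.32.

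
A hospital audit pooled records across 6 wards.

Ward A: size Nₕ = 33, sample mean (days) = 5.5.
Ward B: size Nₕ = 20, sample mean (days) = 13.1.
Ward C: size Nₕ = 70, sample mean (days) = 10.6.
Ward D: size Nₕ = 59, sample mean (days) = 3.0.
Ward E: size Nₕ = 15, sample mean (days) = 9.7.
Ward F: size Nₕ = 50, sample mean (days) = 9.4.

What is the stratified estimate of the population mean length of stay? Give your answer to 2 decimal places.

8.01

N = 247; weights Wₕ = Nₕ/N = (0.1336, 0.0810, 0.2834, 0.2389, 0.0607, 0.2024).
x̄_st = Σ Wₕ·x̄ₕ = 0.1336·5.5 + 0.0810·13.1 + 0.2834·10.6 + 0.2389·3.0 + 0.0607·9.7 + 0.2024·9.4 ≈ 8.0081...
→ 8.01.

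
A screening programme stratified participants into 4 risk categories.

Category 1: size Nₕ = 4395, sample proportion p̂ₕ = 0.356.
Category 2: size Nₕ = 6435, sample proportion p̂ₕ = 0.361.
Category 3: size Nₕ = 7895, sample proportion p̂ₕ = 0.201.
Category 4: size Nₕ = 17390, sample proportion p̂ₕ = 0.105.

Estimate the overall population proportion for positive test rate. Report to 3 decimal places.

Wₕ = Nₕ/N with N = 36115: 0.1217, 0.1782, 0.2186, 0.4815.
p̂_st = 0.1217·0.356 + 0.1782·0.361 + 0.2186·0.201 + 0.4815·0.105 ≈ 0.20215... → 0.202.

0.202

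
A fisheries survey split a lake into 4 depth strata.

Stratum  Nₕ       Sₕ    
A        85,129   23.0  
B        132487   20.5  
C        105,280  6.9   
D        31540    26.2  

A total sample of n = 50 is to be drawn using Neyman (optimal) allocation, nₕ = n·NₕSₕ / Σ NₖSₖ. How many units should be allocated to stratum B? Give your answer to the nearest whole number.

A: NₕSₕ = 85129·23.0 = 1957967
B: NₕSₕ = 132487·20.5 = 2715983.5
C: NₕSₕ = 105280·6.9 = 726432
D: NₕSₕ = 31540·26.2 = 826348
Σ NₕSₕ = 6226730.5.
n_B = 50·2715983.5/6226730.5 = 21.809... → 22.

22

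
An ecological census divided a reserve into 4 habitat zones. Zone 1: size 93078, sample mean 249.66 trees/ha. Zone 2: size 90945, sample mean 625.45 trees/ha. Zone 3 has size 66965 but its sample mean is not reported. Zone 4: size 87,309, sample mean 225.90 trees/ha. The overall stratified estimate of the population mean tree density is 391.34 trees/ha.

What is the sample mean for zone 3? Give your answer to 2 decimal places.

N = 93078 + 90945 + 66965 + 87309 = 338297.
Overall total = μ·N = 391.34·338297 = 132389147.98.
Subtract the known strata: 93078·249.66 + 90945·625.45 + 87309·225.90 = 99842506.83.
Remaining total for zone 3: 132389147.98 − 99842506.83 = 32546641.15.
Divide by its size: 32546641.15 / 66965 = 486.0247... → 486.02.

486.02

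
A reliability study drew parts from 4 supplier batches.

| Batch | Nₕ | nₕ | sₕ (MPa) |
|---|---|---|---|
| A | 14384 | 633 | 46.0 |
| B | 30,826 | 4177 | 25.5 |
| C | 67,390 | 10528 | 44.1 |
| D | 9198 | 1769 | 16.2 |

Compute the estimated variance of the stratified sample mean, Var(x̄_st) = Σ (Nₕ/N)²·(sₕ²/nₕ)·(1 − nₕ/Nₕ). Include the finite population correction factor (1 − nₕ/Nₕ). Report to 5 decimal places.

N = 121798; Wₕ = Nₕ/N.
batch A: (14384/121798)²·46.0²/633·(1 − 633/14384) = 0.04457030
batch B: (30826/121798)²·25.5²/4177·(1 − 4177/30826) = 0.00862052
batch C: (67390/121798)²·44.1²/10528·(1 − 10528/67390) = 0.04771650
batch D: (9198/121798)²·16.2²/1769·(1 − 1769/9198) = 0.00068335
Sum = 0.10159068 → 0.10159.

0.10159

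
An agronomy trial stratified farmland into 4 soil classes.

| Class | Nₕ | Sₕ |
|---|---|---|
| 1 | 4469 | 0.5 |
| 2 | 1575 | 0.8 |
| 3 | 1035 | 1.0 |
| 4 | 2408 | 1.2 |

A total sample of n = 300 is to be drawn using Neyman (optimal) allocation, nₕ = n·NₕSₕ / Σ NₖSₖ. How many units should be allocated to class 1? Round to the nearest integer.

90

Σ NₕSₕ = 4469·0.5 + 1575·0.8 + 1035·1.0 + 2408·1.2 = 7419.1.
Share for 1: 2234.5/7419.1 = 0.30118.
n_1 = 300 × 0.30118 = 90.355... → 90.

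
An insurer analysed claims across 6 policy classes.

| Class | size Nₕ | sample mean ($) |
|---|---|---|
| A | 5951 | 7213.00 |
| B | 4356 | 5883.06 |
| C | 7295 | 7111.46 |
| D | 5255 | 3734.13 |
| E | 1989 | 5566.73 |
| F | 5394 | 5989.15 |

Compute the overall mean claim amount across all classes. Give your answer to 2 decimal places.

N = 5951 + 4356 + 7295 + 5255 + 1989 + 5394 = 30240.
Overall mean = Σ (Nₕ/N)·x̄ₕ — weight by population share, not a simple average.
Σ Nₕx̄ₕ = 5951·7213.00 + 4356·5883.06 + 7295·7111.46 + 5255·3734.13 + 1989·5566.73 + 5394·5989.15 = 42924563 + 25626609.36 + 51878100.7 + 19622853.15 + 11072225.97 + 32305475.1 = 183429827.28.
Divide by N: 183429827.28 / 30240 = 6065.8012... → 6065.80.

6065.80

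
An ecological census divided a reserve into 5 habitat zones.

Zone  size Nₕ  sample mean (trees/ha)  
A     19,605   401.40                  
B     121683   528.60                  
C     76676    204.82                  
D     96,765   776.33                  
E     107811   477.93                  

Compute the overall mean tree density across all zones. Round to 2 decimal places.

N = 19605 + 121683 + 76676 + 96765 + 107811 = 422540.
The stratified mean weights each stratum mean by its population share Nₕ/N.
Σ Nₕx̄ₕ = 19605·401.40 + 121683·528.60 + 76676·204.82 + 96765·776.33 + 107811·477.93 = 7869447 + 64321633.8 + 15704778.32 + 75121572.45 + 51526111.23 = 214543542.8.
Divide by N: 214543542.8 / 422540 = 507.7473... → 507.75.

507.75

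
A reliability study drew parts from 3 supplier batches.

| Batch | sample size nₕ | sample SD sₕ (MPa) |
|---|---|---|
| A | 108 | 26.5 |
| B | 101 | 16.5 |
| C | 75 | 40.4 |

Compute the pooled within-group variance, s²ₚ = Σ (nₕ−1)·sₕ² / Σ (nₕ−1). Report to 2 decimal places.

A: (108−1)·26.5² = 107·702.25 = 75140.75
B: (101−1)·16.5² = 100·272.25 = 27225
C: (75−1)·40.4² = 74·1632.16 = 120779.84
Numerator = 223145.59; denominator = Σ(nₕ−1) = 281.
s²ₚ = 223145.59/281 = 794.1124... → 794.11.

794.11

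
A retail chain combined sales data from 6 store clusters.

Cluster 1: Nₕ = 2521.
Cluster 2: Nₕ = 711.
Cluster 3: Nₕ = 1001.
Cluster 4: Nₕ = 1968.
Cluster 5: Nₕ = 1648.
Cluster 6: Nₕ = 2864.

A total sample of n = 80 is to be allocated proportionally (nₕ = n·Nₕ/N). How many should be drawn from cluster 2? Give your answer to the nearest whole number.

5

N = 2521 + 711 + 1001 + 1968 + 1648 + 2864 = 10713.
n_2 = 80·711/10713 = 5.309... → 5.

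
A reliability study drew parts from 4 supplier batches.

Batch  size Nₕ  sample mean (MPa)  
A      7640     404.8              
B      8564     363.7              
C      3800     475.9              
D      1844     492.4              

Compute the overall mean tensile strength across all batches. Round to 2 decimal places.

N = 21848; weights Wₕ = Nₕ/N = (0.3497, 0.3920, 0.1739, 0.0844).
x̄_st = Σ Wₕ·x̄ₕ = 0.3497·404.8 + 0.3920·363.7 + 0.1739·475.9 + 0.0844·492.4 ≈ 408.4495...
→ 408.45.

408.45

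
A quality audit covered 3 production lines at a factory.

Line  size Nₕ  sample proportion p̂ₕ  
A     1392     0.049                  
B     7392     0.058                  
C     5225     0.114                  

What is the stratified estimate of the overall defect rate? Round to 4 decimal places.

N = 1392 + 7392 + 5225 = 14009.
Overall proportion = Σ (Nₕ/N)·p̂ₕ.
Σ Nₕp̂ₕ = 68.208 + 428.736 + 595.65 = 1092.594.
1092.594 / 14009 = 0.077992... → 0.0780.

0.0780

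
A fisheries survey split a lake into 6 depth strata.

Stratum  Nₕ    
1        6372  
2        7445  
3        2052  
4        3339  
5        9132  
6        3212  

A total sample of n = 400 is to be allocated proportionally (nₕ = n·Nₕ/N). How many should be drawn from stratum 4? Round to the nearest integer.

42

N = 6372 + 7445 + 2052 + 3339 + 9132 + 3212 = 31552.
n_4 = 400·3339/31552 = 42.330... → 42.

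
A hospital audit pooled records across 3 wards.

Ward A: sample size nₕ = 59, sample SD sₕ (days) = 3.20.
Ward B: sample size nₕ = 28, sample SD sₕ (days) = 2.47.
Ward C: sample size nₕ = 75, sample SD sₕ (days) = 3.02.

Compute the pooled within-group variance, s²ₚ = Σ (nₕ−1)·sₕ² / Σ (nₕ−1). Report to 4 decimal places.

9.0161

Degrees of freedom: 58 + 27 + 74 = 159.
Σ(nₕ−1)sₕ² = 58·10.24 + 27·6.1009 + 74·9.1204 = 1433.5539.
s²ₚ = 1433.5539 / 159 = 9.016062... → 9.0161.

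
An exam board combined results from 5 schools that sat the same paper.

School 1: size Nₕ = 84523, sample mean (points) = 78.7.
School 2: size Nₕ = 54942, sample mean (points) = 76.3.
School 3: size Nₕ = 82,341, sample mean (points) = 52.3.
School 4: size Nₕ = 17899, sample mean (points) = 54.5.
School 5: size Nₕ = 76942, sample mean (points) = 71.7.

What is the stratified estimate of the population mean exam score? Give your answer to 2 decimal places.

x̄_st = (Σ Nₕx̄ₕ) / (Σ Nₕ) = (84523·78.7 + 54942·76.3 + 82341·52.3 + 17899·54.5 + 76942·71.7) / 316647
= 21642705.9 / 316647 = 68.3496... → 68.35.

68.35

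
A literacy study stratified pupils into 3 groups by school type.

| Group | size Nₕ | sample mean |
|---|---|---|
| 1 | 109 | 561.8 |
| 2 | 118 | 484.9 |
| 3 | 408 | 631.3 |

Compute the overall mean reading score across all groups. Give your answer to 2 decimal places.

N = 109 + 118 + 408 = 635.
The stratified mean weights each stratum mean by its population share Nₕ/N.
Σ Nₕx̄ₕ = 109·561.8 + 118·484.9 + 408·631.3 = 61236.2 + 57218.2 + 257570.4 = 376024.8.
Divide by N: 376024.8 / 635 = 592.1650... → 592.17.

592.17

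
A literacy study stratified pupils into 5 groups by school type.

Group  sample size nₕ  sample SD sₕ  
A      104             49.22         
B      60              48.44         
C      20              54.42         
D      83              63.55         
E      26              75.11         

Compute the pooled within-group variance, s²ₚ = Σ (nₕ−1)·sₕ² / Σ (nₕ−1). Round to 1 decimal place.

3182.1

A: (104−1)·49.22² = 103·2422.6084 = 249528.6652
B: (60−1)·48.44² = 59·2346.4336 = 138439.5824
C: (20−1)·54.42² = 19·2961.5364 = 56269.1916
D: (83−1)·63.55² = 82·4038.6025 = 331165.405
E: (26−1)·75.11² = 25·5641.5121 = 141037.8025
Numerator = 916440.6467; denominator = Σ(nₕ−1) = 288.
s²ₚ = 916440.6467/288 = 3182.086... → 3182.1.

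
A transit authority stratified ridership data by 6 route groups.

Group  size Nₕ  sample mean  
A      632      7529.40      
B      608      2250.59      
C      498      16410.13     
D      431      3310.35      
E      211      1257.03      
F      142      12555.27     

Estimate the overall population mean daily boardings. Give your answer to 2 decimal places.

7047.59

N = 2522; weights Wₕ = Nₕ/N = (0.2506, 0.2411, 0.1975, 0.1709, 0.0837, 0.0563).
x̄_st = Σ Wₕ·x̄ₕ = 0.2506·7529.40 + 0.2411·2250.59 + 0.1975·16410.13 + 0.1709·3310.35 + 0.0837·1257.03 + 0.0563·12555.27 ≈ 7047.5919...
→ 7047.59.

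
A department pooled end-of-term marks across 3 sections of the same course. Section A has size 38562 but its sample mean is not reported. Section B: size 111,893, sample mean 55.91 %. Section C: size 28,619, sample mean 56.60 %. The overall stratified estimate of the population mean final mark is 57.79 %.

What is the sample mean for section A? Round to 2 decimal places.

64.13

Σ Nₕx̄ₕ = N·μ, so 38562·x̄_A = 179074·57.79 − (111893·55.91 + 28619·56.60).
= 10348686.46 − 7875773.03 = 2472913.43.
x̄_A = 2472913.43 / 38562 = 64.1282... → 64.13.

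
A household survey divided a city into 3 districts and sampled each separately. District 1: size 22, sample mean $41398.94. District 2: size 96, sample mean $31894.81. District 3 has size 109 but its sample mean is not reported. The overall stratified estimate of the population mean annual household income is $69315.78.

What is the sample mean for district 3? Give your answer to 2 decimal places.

Σ Nₕx̄ₕ = N·μ, so 109·x̄_3 = 227·69315.78 − (22·41398.94 + 96·31894.81).
= 15734682.06 − 3972678.44 = 11762003.62.
x̄_3 = 11762003.62 / 109 = 107908.2901... → 107908.29.

107908.29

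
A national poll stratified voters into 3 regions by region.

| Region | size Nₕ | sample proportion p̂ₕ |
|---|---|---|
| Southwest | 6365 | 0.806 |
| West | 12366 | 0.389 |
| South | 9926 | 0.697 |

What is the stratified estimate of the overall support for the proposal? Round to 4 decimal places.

Wₕ = Nₕ/N with N = 28657: 0.2221, 0.4315, 0.3464.
p̂_st = 0.2221·0.806 + 0.4315·0.389 + 0.3464·0.697 ≈ 0.588303... → 0.5883.

0.5883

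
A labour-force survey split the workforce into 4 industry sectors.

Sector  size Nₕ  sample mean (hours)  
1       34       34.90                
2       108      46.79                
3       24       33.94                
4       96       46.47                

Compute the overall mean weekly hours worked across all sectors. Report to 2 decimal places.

N = 34 + 108 + 24 + 96 = 262.
Overall mean = Σ (Nₕ/N)·x̄ₕ — weight by population share, not a simple average.
Σ Nₕx̄ₕ = 34·34.90 + 108·46.79 + 24·33.94 + 96·46.47 = 1186.6 + 5053.32 + 814.56 + 4461.12 = 11515.6.
Divide by N: 11515.6 / 262 = 43.9527... → 43.95.

43.95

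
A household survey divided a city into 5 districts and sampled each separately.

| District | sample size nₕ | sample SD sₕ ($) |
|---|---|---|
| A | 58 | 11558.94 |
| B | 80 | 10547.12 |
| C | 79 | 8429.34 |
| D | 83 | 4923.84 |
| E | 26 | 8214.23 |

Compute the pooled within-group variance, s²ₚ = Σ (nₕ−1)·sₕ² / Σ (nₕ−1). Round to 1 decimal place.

79815806.6

A: (58−1)·11558.94² = 57·133609093.9236 = 7615718353.6452
B: (80−1)·10547.12² = 79·111241740.2944 = 8788097483.2576
C: (79−1)·8429.34² = 78·71053772.8356 = 5542194281.1768
D: (83−1)·4923.84² = 82·24244200.3456 = 1988024428.3392
E: (26−1)·8214.23² = 25·67473574.4929 = 1686839362.3225
Numerator = 25620873908.7413; denominator = Σ(nₕ−1) = 321.
s²ₚ = 25620873908.7413/321 = 79815806.569... → 79815806.6.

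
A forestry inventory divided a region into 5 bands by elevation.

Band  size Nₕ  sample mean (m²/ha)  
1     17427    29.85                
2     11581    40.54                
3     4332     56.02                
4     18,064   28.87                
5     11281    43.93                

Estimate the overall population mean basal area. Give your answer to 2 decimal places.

N = 62685; weights Wₕ = Nₕ/N = (0.2780, 0.1847, 0.0691, 0.2882, 0.1800).
x̄_st = Σ Wₕ·x̄ₕ = 0.2780·29.85 + 0.1847·40.54 + 0.0691·56.02 + 0.2882·28.87 + 0.1800·43.93 ≈ 35.8850...
→ 35.88.

35.88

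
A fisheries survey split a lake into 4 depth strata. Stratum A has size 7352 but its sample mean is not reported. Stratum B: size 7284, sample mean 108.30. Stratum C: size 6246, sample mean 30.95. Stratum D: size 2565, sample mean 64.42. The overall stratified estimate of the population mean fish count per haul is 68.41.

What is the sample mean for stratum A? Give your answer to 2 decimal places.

N = 7352 + 7284 + 6246 + 2565 = 23447.
Overall total = μ·N = 68.41·23447 = 1604009.27.
Subtract the known strata: 7284·108.30 + 6246·30.95 + 2565·64.42 = 1147408.2.
Remaining total for stratum A: 1604009.27 − 1147408.2 = 456601.07.
Divide by its size: 456601.07 / 7352 = 62.1057... → 62.11.

62.11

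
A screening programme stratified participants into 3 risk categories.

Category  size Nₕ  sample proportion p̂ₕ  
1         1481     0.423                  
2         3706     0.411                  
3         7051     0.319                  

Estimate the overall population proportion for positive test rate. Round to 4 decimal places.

0.3594

N = 1481 + 3706 + 7051 = 12238.
Overall proportion = Σ (Nₕ/N)·p̂ₕ.
Σ Nₕp̂ₕ = 626.463 + 1523.166 + 2249.269 = 4398.898.
4398.898 / 12238 = 0.359446... → 0.3594.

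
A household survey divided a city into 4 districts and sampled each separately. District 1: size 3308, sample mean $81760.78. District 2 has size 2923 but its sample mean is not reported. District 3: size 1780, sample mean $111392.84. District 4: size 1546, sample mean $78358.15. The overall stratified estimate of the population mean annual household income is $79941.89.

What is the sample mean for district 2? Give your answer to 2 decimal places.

59568.60

Σ Nₕx̄ₕ = N·μ, so 2923·x̄_2 = 9557·79941.89 − (3308·81760.78 + 1780·111392.84 + 1546·78358.15).
= 764004642.73 − 589885615.34 = 174119027.39.
x̄_2 = 174119027.39 / 2923 = 59568.6033... → 59568.60.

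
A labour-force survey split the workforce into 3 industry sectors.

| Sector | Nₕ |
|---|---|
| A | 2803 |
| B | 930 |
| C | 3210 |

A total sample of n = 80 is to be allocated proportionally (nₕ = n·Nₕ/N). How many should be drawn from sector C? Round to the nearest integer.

N = 2803 + 930 + 3210 = 6943.
n_C = 80·3210/6943 = 36.987... → 37.

37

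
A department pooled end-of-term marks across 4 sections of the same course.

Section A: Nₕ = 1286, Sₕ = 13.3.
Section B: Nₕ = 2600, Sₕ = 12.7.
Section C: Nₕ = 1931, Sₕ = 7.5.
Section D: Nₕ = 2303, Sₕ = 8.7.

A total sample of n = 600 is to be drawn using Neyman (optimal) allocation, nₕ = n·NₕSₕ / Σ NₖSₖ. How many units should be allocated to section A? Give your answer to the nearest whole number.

A: NₕSₕ = 1286·13.3 = 17103.8
B: NₕSₕ = 2600·12.7 = 33020
C: NₕSₕ = 1931·7.5 = 14482.5
D: NₕSₕ = 2303·8.7 = 20036.1
Σ NₕSₕ = 84642.4.
n_A = 600·17103.8/84642.4 = 121.243... → 121.

121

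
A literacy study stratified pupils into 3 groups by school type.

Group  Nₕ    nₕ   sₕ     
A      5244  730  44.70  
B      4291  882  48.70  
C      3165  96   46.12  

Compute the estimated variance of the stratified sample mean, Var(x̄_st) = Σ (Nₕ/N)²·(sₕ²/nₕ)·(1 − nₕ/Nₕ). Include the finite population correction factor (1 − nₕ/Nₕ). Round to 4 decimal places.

N = 12700; Wₕ = Nₕ/N.
group A: (5244/12700)²·44.70²/730·(1 − 730/5244) = 0.4017066
group B: (4291/12700)²·48.70²/882·(1 − 882/4291) = 0.2438751
group C: (3165/12700)²·46.12²/96·(1 − 96/3165) = 1.3343524
Sum = 1.9799340 → 1.9799.

1.9799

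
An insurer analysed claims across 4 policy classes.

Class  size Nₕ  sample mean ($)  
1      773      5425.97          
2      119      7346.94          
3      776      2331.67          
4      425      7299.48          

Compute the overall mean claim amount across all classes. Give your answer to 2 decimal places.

N = 773 + 119 + 776 + 425 = 2093.
Weight each subgroup mean by Nₕ/N and sum.
Σ Nₕx̄ₕ = 773·5425.97 + 119·7346.94 + 776·2331.67 + 425·7299.48 = 4194274.81 + 874285.86 + 1809375.92 + 3102279 = 9980215.59.
Divide by N: 9980215.59 / 2093 = 4768.3782... → 4768.38.

4768.38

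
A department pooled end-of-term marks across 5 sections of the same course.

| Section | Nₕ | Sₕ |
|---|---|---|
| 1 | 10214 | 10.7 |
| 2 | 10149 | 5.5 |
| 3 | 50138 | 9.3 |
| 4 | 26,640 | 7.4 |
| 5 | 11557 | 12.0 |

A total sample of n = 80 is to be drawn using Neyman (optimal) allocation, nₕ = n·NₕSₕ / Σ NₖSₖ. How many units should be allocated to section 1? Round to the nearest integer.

Σ NₕSₕ = 10214·10.7 + 10149·5.5 + 50138·9.3 + 26640·7.4 + 11557·12.0 = 967212.7.
Share for 1: 109289.8/967212.7 = 0.11299.
n_1 = 80 × 0.11299 = 9.040... → 9.

9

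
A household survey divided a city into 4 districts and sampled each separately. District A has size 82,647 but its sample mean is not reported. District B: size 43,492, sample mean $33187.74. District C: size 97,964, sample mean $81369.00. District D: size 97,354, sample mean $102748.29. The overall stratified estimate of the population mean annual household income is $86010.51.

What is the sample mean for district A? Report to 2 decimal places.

Σ Nₕx̄ₕ = N·μ, so 82647·x̄_A = 321457·86010.51 − (43492·33187.74 + 97964·81369.00 + 97354·102748.29).
= 27648680513.07 − 19417590928.74 = 8231089584.33.
x̄_A = 8231089584.33 / 82647 = 99593.3256... → 99593.33.

99593.33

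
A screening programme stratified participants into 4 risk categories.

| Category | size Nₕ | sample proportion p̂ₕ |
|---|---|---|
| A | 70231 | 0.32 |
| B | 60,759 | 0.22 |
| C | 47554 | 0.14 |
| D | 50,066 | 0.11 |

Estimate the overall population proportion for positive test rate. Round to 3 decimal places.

Wₕ = Nₕ/N with N = 228610: 0.3072, 0.2658, 0.2080, 0.2190.
p̂_st = 0.3072·0.32 + 0.2658·0.22 + 0.2080·0.14 + 0.2190·0.11 ≈ 0.20999... → 0.210.

0.210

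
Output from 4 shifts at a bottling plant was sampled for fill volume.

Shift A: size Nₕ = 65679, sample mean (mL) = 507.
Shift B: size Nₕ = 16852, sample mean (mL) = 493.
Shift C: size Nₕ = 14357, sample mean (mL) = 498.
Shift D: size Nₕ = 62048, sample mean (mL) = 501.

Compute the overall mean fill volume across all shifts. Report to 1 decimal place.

N = 158936; weights Wₕ = Nₕ/N = (0.4132, 0.1060, 0.0903, 0.3904).
x̄_st = Σ Wₕ·x̄ₕ = 0.4132·507 + 0.1060·493 + 0.0903·498 + 0.3904·501 ≈ 502.360...
→ 502.4.

502.4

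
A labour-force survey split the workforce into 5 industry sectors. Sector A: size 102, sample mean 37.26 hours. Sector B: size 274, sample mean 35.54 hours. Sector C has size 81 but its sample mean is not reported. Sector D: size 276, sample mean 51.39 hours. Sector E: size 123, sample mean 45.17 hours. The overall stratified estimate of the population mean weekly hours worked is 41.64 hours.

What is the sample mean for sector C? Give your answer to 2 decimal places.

29.21

N = 102 + 274 + 81 + 276 + 123 = 856.
Overall total = μ·N = 41.64·856 = 35643.84.
Subtract the known strata: 102·37.26 + 274·35.54 + 276·51.39 + 123·45.17 = 33278.03.
Remaining total for sector C: 35643.84 − 33278.03 = 2365.81.
Divide by its size: 2365.81 / 81 = 29.2075... → 29.21.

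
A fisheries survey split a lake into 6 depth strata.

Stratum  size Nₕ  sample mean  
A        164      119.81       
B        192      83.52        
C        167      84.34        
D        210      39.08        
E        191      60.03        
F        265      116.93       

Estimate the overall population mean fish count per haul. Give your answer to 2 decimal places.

N = 1189; weights Wₕ = Nₕ/N = (0.1379, 0.1615, 0.1405, 0.1766, 0.1606, 0.2229).
x̄_st = Σ Wₕ·x̄ₕ = 0.1379·119.81 + 0.1615·83.52 + 0.1405·84.34 + 0.1766·39.08 + 0.1606·60.03 + 0.2229·116.93 ≈ 84.4646...
→ 84.46.

84.46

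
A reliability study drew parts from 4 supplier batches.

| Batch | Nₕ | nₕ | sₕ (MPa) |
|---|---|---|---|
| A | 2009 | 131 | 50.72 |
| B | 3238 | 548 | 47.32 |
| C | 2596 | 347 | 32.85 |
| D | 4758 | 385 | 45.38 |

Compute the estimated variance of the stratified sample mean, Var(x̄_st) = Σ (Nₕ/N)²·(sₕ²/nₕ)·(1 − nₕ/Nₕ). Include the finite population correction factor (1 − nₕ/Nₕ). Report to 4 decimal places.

1.5060

N = 12601. Term for each stratum: Wₕ²sₕ²/nₕ·(1−nₕ/Nₕ).
Var(x̄_st) = 0.4666086 + 0.2241445 + 0.1143472 + 0.7009098 = 1.5060100 → 1.5060.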